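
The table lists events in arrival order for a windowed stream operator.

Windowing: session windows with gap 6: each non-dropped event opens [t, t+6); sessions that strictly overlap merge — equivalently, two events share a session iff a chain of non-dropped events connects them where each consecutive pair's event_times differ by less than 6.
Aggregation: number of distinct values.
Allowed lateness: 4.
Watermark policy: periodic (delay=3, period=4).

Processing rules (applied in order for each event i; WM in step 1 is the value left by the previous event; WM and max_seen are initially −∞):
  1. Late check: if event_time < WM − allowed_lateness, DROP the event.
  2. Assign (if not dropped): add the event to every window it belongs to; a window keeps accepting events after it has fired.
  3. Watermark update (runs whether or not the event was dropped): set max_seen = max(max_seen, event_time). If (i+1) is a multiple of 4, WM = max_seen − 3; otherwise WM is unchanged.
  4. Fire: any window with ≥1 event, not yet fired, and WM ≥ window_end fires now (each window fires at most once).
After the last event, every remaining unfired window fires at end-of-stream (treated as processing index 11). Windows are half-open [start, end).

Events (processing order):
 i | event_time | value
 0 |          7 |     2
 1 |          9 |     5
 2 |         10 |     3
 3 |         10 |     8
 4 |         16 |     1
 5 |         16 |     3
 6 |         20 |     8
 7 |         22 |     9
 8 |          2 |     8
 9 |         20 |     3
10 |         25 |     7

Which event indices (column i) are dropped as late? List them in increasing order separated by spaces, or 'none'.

i=0 t=7 v=2: → [7,13); WM=−∞
i=1 t=9 v=5: → [7,15); WM=−∞
i=2 t=10 v=3: → [7,16); WM=−∞
i=3 t=10 v=8: → [7,16); WM=7
i=4 t=16 v=1: → [16,22); WM=7
i=5 t=16 v=3: → [16,22); WM=7
i=6 t=20 v=8: → [16,26); WM=7
i=7 t=22 v=9: → [16,28); WM=19
i=8 t=2 v=8: DROP (t<19-4); WM=19
i=9 t=20 v=3: → [16,28); WM=19
i=10 t=25 v=7: → [16,31); WM=19

8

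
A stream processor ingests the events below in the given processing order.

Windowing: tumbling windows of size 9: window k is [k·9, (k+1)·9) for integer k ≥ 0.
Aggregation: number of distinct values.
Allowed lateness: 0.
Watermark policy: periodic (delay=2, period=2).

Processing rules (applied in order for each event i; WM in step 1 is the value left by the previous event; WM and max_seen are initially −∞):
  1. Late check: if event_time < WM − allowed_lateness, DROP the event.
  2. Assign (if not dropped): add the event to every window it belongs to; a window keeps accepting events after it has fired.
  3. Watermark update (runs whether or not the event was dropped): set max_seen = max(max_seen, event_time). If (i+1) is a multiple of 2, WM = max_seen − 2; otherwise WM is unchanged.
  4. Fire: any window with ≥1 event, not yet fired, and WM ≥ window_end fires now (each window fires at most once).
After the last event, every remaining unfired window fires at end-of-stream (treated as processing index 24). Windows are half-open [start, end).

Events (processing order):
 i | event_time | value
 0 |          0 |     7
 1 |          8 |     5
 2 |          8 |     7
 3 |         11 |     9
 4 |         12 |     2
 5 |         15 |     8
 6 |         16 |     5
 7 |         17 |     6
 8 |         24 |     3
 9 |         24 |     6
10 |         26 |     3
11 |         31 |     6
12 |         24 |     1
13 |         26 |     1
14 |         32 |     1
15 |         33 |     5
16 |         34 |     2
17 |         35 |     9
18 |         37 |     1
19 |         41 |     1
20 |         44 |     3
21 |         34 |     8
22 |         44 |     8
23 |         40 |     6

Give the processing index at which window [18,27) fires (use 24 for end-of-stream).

11

i=0 t=0 v=7: → [0,9); WM=−∞
i=1 t=8 v=5: → [0,9); WM=6
i=2 t=8 v=7: → [0,9); WM=6
i=3 t=11 v=9: → [9,18); WM=9; [0,9) fires=2
i=4 t=12 v=2: → [9,18); WM=9
i=5 t=15 v=8: → [9,18); WM=13
i=6 t=16 v=5: → [9,18); WM=13
i=7 t=17 v=6: → [9,18); WM=15
i=8 t=24 v=3: → [18,27); WM=15
i=9 t=24 v=6: → [18,27); WM=22; [9,18) fires=5
i=10 t=26 v=3: → [18,27); WM=22
i=11 t=31 v=6: → [27,36); WM=29; [18,27) fires=2
i=12 t=24 v=1: DROP (t<29-0); WM=29
i=13 t=26 v=1: DROP (t<29-0); WM=29
i=14 t=32 v=1: → [27,36); WM=29
i=15 t=33 v=5: → [27,36); WM=31
i=16 t=34 v=2: → [27,36); WM=31
i=17 t=35 v=9: → [27,36); WM=33
i=18 t=37 v=1: → [36,45); WM=33
i=19 t=41 v=1: → [36,45); WM=39; [27,36) fires=5
i=20 t=44 v=3: → [36,45); WM=39
i=21 t=34 v=8: DROP (t<39-0); WM=42
i=22 t=44 v=8: → [36,45); WM=42
i=23 t=40 v=6: DROP (t<42-0); WM=42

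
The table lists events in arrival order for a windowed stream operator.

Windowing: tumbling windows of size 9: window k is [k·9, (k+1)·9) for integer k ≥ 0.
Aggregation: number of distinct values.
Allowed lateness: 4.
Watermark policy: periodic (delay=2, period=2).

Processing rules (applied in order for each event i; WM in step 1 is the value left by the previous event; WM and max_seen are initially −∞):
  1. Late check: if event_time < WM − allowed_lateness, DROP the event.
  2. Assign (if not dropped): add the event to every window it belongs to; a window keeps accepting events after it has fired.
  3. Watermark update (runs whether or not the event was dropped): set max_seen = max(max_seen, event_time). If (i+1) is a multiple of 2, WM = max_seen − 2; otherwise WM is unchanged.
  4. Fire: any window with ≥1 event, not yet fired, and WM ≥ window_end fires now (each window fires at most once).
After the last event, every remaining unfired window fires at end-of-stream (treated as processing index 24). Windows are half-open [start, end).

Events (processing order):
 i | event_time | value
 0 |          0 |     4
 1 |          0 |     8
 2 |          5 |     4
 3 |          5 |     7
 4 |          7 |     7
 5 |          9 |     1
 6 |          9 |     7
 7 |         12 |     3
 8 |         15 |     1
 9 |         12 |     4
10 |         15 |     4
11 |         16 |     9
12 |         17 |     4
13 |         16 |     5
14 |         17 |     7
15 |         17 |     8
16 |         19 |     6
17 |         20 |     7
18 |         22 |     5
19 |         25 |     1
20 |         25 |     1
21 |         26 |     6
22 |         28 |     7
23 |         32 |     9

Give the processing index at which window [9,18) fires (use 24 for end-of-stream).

17

i=0 t=0 v=4: → [0,9); WM=−∞
i=1 t=0 v=8: → [0,9); WM=-2
i=2 t=5 v=4: → [0,9); WM=-2
i=3 t=5 v=7: → [0,9); WM=3
i=4 t=7 v=7: → [0,9); WM=3
i=5 t=9 v=1: → [9,18); WM=7
i=6 t=9 v=7: → [9,18); WM=7
i=7 t=12 v=3: → [9,18); WM=10; [0,9) fires=3
i=8 t=15 v=1: → [9,18); WM=10
i=9 t=12 v=4: → [9,18); WM=13
i=10 t=15 v=4: → [9,18); WM=13
i=11 t=16 v=9: → [9,18); WM=14
i=12 t=17 v=4: → [9,18); WM=14
i=13 t=16 v=5: → [9,18); WM=15
i=14 t=17 v=7: → [9,18); WM=15
i=15 t=17 v=8: → [9,18); WM=15
i=16 t=19 v=6: → [18,27); WM=15
i=17 t=20 v=7: → [18,27); WM=18; [9,18) fires=7
i=18 t=22 v=5: → [18,27); WM=18
i=19 t=25 v=1: → [18,27); WM=23
i=20 t=25 v=1: → [18,27); WM=23
i=21 t=26 v=6: → [18,27); WM=24
i=22 t=28 v=7: → [27,36); WM=24
i=23 t=32 v=9: → [27,36); WM=30; [18,27) fires=4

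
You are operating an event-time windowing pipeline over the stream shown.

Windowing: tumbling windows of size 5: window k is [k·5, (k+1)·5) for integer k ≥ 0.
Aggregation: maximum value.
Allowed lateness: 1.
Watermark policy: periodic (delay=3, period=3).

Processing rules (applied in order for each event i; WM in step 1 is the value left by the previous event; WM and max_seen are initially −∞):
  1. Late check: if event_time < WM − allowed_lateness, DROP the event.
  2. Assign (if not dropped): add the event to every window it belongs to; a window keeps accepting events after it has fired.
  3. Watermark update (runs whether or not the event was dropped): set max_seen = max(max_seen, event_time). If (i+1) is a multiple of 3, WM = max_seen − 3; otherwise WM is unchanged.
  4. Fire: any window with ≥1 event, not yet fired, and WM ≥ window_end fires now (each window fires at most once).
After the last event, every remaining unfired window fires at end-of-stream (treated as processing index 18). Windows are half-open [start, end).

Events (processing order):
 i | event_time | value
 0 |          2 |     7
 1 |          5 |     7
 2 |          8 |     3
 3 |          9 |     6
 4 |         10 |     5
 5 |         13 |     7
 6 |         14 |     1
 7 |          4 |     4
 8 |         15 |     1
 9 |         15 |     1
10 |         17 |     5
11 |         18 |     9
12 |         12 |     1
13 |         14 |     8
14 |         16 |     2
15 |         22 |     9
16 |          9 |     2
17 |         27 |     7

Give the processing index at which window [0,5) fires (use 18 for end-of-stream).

2

i=0 t=2 v=7: → [0,5); WM=−∞
i=1 t=5 v=7: → [5,10); WM=−∞
i=2 t=8 v=3: → [5,10); WM=5; [0,5) fires=7
i=3 t=9 v=6: → [5,10); WM=5
i=4 t=10 v=5: → [10,15); WM=5
i=5 t=13 v=7: → [10,15); WM=10; [5,10) fires=7
i=6 t=14 v=1: → [10,15); WM=10
i=7 t=4 v=4: DROP (t<10-1); WM=10
i=8 t=15 v=1: → [15,20); WM=12
i=9 t=15 v=1: → [15,20); WM=12
i=10 t=17 v=5: → [15,20); WM=12
i=11 t=18 v=9: → [15,20); WM=15; [10,15) fires=7
i=12 t=12 v=1: DROP (t<15-1); WM=15
i=13 t=14 v=8: → [10,15); WM=15
i=14 t=16 v=2: → [15,20); WM=15
i=15 t=22 v=9: → [20,25); WM=15
i=16 t=9 v=2: DROP (t<15-1); WM=15
i=17 t=27 v=7: → [25,30); WM=24; [15,20) fires=9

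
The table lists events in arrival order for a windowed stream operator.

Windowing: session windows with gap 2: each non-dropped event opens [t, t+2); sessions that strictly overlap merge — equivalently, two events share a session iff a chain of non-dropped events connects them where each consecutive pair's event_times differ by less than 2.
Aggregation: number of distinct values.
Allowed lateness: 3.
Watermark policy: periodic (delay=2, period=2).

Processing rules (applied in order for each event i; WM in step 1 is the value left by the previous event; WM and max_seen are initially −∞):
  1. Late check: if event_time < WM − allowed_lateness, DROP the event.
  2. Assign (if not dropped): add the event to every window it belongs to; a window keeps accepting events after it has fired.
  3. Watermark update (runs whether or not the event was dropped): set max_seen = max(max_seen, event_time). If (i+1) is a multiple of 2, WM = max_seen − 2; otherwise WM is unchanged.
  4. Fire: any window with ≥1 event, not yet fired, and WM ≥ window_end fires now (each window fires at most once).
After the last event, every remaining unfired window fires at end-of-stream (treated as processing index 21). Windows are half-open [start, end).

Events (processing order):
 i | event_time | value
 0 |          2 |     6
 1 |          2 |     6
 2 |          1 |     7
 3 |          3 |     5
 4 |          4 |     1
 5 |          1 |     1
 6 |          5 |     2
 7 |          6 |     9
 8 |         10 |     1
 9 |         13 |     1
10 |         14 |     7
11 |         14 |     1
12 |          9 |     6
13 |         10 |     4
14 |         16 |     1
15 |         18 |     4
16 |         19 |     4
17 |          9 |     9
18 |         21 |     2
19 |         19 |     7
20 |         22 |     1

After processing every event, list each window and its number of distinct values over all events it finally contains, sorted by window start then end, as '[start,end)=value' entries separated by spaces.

i=0 t=2 v=6: → [2,4); WM=−∞
i=1 t=2 v=6: → [2,4); WM=0
i=2 t=1 v=7: → [1,4); WM=0
i=3 t=3 v=5: → [1,5); WM=1
i=4 t=4 v=1: → [1,6); WM=1
i=5 t=1 v=1: → [1,6); WM=2
i=6 t=5 v=2: → [1,7); WM=2
i=7 t=6 v=9: → [1,8); WM=4
i=8 t=10 v=1: → [10,12); WM=4
i=9 t=13 v=1: → [13,15); WM=11
i=10 t=14 v=7: → [13,16); WM=11
i=11 t=14 v=1: → [13,16); WM=12
i=12 t=9 v=6: → [9,12); WM=12
i=13 t=10 v=4: → [9,12); WM=12
i=14 t=16 v=1: → [16,18); WM=12
i=15 t=18 v=4: → [18,20); WM=16
i=16 t=19 v=4: → [18,21); WM=16
i=17 t=9 v=9: DROP (t<16-3); WM=17
i=18 t=21 v=2: → [21,23); WM=17
i=19 t=19 v=7: → [18,21); WM=19
i=20 t=22 v=1: → [21,24); WM=19

[1,8)=6 [9,12)=3 [13,16)=2 [16,18)=1 [18,21)=2 [21,24)=2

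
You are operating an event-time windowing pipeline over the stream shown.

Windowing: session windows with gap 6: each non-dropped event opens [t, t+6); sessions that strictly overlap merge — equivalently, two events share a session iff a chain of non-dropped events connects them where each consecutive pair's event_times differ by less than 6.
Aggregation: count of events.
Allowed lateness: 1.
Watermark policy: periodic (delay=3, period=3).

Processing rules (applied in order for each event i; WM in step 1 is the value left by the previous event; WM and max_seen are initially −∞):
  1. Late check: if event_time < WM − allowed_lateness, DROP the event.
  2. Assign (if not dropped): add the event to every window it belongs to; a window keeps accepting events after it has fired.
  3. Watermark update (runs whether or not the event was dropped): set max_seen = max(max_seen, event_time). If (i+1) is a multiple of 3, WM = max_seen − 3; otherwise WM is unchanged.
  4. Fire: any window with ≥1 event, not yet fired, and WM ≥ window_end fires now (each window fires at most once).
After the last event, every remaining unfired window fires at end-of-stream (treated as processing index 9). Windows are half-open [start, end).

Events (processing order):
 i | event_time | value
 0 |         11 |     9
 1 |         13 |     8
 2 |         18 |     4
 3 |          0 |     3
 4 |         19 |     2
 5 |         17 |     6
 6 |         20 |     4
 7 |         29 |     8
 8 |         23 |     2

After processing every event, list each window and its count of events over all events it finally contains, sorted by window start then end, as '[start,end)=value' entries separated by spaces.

[11,29)=7 [29,35)=1

i=0 t=11 v=9: → [11,17); WM=−∞
i=1 t=13 v=8: → [11,19); WM=−∞
i=2 t=18 v=4: → [11,24); WM=15
i=3 t=0 v=3: DROP (t<15-1); WM=15
i=4 t=19 v=2: → [11,25); WM=15
i=5 t=17 v=6: → [11,25); WM=16
i=6 t=20 v=4: → [11,26); WM=16
i=7 t=29 v=8: → [29,35); WM=16
i=8 t=23 v=2: → [11,29); WM=26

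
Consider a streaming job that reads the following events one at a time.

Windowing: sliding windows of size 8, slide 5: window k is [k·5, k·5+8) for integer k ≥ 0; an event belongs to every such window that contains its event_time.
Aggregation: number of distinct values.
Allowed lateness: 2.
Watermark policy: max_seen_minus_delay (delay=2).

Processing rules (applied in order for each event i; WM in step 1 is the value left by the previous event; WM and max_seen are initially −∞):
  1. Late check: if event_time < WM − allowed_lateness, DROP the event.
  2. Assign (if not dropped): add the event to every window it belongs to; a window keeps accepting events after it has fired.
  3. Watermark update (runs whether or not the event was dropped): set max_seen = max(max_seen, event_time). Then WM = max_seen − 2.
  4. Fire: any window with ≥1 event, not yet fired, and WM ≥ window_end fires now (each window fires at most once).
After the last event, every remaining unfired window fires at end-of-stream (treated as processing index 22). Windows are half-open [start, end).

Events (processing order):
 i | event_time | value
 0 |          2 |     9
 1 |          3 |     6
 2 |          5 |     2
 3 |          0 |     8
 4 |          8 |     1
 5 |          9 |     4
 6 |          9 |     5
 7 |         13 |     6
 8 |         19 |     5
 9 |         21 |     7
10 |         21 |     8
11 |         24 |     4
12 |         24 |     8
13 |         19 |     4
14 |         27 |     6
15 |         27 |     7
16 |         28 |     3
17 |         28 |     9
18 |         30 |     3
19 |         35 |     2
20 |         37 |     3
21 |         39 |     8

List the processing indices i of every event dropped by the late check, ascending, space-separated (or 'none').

3 13

i=0 t=2 v=9: → [0,8); WM=0
i=1 t=3 v=6: → [0,8); WM=1
i=2 t=5 v=2: → [5,13),[0,8); WM=3
i=3 t=0 v=8: DROP (t<3-2); WM=3
i=4 t=8 v=1: → [5,13); WM=6
i=5 t=9 v=4: → [5,13); WM=7
i=6 t=9 v=5: → [5,13); WM=7
i=7 t=13 v=6: → [10,18); WM=11; [0,8) fires=3
i=8 t=19 v=5: → [15,23); WM=17; [5,13) fires=4
i=9 t=21 v=7: → [20,28),[15,23); WM=19; [10,18) fires=1
i=10 t=21 v=8: → [20,28),[15,23); WM=19
i=11 t=24 v=4: → [20,28); WM=22
i=12 t=24 v=8: → [20,28); WM=22
i=13 t=19 v=4: DROP (t<22-2); WM=22
i=14 t=27 v=6: → [25,33),[20,28); WM=25; [15,23) fires=3
i=15 t=27 v=7: → [25,33),[20,28); WM=25
i=16 t=28 v=3: → [25,33); WM=26
i=17 t=28 v=9: → [25,33); WM=26
i=18 t=30 v=3: → [30,38),[25,33); WM=28; [20,28) fires=4
i=19 t=35 v=2: → [35,43),[30,38); WM=33; [25,33) fires=4
i=20 t=37 v=3: → [35,43),[30,38); WM=35
i=21 t=39 v=8: → [35,43); WM=37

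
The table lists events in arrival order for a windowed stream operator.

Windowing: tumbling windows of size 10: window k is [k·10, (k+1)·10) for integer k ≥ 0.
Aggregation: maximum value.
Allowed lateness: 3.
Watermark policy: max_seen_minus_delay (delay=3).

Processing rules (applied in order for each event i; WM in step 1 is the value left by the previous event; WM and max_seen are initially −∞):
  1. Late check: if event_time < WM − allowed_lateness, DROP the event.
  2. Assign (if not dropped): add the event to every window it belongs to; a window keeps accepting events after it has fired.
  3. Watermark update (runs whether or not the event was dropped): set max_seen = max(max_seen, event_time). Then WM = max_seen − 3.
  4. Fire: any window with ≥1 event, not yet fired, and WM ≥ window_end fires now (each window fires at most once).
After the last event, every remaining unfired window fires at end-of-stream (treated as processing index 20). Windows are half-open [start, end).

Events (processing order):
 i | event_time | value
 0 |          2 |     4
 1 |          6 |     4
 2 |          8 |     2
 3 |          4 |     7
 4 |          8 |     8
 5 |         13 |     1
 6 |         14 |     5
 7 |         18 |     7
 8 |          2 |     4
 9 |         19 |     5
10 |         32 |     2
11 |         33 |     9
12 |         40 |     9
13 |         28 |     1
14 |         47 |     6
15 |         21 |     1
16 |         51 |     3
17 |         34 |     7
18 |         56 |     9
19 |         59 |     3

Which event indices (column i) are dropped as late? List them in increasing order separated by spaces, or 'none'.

8 13 15 17

i=0 t=2 v=4: → [0,10); WM=-1
i=1 t=6 v=4: → [0,10); WM=3
i=2 t=8 v=2: → [0,10); WM=5
i=3 t=4 v=7: → [0,10); WM=5
i=4 t=8 v=8: → [0,10); WM=5
i=5 t=13 v=1: → [10,20); WM=10; [0,10) fires=8
i=6 t=14 v=5: → [10,20); WM=11
i=7 t=18 v=7: → [10,20); WM=15
i=8 t=2 v=4: DROP (t<15-3); WM=15
i=9 t=19 v=5: → [10,20); WM=16
i=10 t=32 v=2: → [30,40); WM=29; [10,20) fires=7
i=11 t=33 v=9: → [30,40); WM=30
i=12 t=40 v=9: → [40,50); WM=37
i=13 t=28 v=1: DROP (t<37-3); WM=37
i=14 t=47 v=6: → [40,50); WM=44; [30,40) fires=9
i=15 t=21 v=1: DROP (t<44-3); WM=44
i=16 t=51 v=3: → [50,60); WM=48
i=17 t=34 v=7: DROP (t<48-3); WM=48
i=18 t=56 v=9: → [50,60); WM=53; [40,50) fires=9
i=19 t=59 v=3: → [50,60); WM=56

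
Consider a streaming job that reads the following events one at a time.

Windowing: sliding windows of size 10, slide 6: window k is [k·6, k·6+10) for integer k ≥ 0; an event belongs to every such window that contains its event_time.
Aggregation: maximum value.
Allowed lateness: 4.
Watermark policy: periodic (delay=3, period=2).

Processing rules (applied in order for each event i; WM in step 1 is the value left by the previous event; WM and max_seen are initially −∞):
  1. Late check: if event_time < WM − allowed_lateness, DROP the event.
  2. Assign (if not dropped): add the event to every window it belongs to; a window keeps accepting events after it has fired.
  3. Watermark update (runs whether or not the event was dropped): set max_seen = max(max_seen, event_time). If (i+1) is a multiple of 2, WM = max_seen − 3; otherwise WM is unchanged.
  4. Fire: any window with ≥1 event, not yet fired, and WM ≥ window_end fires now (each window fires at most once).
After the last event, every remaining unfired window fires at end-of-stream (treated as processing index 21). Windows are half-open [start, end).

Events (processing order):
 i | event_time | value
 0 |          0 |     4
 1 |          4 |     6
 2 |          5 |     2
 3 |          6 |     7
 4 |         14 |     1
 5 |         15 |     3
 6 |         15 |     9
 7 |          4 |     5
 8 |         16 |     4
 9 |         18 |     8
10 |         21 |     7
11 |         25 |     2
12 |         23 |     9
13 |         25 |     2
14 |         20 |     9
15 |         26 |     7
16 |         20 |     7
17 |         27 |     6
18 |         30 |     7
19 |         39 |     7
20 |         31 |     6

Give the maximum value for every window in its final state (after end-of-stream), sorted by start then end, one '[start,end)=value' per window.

i=0 t=0 v=4: → [0,10); WM=−∞
i=1 t=4 v=6: → [0,10); WM=1
i=2 t=5 v=2: → [0,10); WM=1
i=3 t=6 v=7: → [6,16),[0,10); WM=3
i=4 t=14 v=1: → [12,22),[6,16); WM=3
i=5 t=15 v=3: → [12,22),[6,16); WM=12; [0,10) fires=7
i=6 t=15 v=9: → [12,22),[6,16); WM=12
i=7 t=4 v=5: DROP (t<12-4); WM=12
i=8 t=16 v=4: → [12,22); WM=12
i=9 t=18 v=8: → [18,28),[12,22); WM=15
i=10 t=21 v=7: → [18,28),[12,22); WM=15
i=11 t=25 v=2: → [24,34),[18,28); WM=22; [6,16) fires=9 [12,22) fires=9
i=12 t=23 v=9: → [18,28); WM=22
i=13 t=25 v=2: → [24,34),[18,28); WM=22
i=14 t=20 v=9: → [18,28),[12,22); WM=22
i=15 t=26 v=7: → [24,34),[18,28); WM=23
i=16 t=20 v=7: → [18,28),[12,22); WM=23
i=17 t=27 v=6: → [24,34),[18,28); WM=24
i=18 t=30 v=7: → [30,40),[24,34); WM=24
i=19 t=39 v=7: → [36,46),[30,40); WM=36; [18,28) fires=9 [24,34) fires=7
i=20 t=31 v=6: DROP (t<36-4); WM=36

[0,10)=7 [6,16)=9 [12,22)=9 [18,28)=9 [24,34)=7 [30,40)=7 [36,46)=7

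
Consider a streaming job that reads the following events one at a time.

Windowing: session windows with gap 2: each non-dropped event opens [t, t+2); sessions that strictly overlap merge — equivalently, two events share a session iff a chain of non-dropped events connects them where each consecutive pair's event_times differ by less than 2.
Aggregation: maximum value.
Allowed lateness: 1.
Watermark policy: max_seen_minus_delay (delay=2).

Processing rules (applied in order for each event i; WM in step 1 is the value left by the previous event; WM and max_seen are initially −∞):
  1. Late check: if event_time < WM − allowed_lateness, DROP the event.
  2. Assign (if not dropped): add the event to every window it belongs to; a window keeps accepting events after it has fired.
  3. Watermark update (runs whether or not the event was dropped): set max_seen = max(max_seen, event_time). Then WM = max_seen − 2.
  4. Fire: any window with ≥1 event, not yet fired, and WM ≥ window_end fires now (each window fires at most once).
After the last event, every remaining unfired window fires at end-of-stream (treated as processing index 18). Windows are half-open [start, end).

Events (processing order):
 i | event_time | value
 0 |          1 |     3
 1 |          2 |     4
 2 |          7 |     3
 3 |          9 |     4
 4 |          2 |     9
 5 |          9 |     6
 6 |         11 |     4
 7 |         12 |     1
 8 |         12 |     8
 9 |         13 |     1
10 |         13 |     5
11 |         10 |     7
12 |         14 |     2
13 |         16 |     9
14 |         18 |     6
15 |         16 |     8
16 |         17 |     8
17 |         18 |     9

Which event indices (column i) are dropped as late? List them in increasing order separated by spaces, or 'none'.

i=0 t=1 v=3: → [1,3); WM=-1
i=1 t=2 v=4: → [1,4); WM=0
i=2 t=7 v=3: → [7,9); WM=5
i=3 t=9 v=4: → [9,11); WM=7
i=4 t=2 v=9: DROP (t<7-1); WM=7
i=5 t=9 v=6: → [9,11); WM=7
i=6 t=11 v=4: → [11,13); WM=9
i=7 t=12 v=1: → [11,14); WM=10
i=8 t=12 v=8: → [11,14); WM=10
i=9 t=13 v=1: → [11,15); WM=11
i=10 t=13 v=5: → [11,15); WM=11
i=11 t=10 v=7: → [9,15); WM=11
i=12 t=14 v=2: → [9,16); WM=12
i=13 t=16 v=9: → [16,18); WM=14
i=14 t=18 v=6: → [18,20); WM=16
i=15 t=16 v=8: → [16,18); WM=16
i=16 t=17 v=8: → [16,20); WM=16
i=17 t=18 v=9: → [16,20); WM=16

4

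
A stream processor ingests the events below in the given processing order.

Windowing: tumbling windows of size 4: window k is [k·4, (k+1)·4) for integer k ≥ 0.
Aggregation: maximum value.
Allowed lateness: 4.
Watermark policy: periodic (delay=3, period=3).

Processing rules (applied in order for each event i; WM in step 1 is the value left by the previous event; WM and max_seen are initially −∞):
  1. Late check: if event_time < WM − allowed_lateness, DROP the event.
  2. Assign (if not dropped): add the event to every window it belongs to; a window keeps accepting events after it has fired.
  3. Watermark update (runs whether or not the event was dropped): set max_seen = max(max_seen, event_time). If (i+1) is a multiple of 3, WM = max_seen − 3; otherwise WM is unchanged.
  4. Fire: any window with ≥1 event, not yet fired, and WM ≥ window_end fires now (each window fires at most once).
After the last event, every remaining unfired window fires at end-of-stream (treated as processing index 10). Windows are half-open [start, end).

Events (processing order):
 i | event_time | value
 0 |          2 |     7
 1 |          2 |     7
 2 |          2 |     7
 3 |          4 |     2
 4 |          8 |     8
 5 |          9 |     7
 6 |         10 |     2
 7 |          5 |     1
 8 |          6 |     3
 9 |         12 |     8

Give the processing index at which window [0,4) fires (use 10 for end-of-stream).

i=0 t=2 v=7: → [0,4); WM=−∞
i=1 t=2 v=7: → [0,4); WM=−∞
i=2 t=2 v=7: → [0,4); WM=-1
i=3 t=4 v=2: → [4,8); WM=-1
i=4 t=8 v=8: → [8,12); WM=-1
i=5 t=9 v=7: → [8,12); WM=6; [0,4) fires=7
i=6 t=10 v=2: → [8,12); WM=6
i=7 t=5 v=1: → [4,8); WM=6
i=8 t=6 v=3: → [4,8); WM=7
i=9 t=12 v=8: → [12,16); WM=7

5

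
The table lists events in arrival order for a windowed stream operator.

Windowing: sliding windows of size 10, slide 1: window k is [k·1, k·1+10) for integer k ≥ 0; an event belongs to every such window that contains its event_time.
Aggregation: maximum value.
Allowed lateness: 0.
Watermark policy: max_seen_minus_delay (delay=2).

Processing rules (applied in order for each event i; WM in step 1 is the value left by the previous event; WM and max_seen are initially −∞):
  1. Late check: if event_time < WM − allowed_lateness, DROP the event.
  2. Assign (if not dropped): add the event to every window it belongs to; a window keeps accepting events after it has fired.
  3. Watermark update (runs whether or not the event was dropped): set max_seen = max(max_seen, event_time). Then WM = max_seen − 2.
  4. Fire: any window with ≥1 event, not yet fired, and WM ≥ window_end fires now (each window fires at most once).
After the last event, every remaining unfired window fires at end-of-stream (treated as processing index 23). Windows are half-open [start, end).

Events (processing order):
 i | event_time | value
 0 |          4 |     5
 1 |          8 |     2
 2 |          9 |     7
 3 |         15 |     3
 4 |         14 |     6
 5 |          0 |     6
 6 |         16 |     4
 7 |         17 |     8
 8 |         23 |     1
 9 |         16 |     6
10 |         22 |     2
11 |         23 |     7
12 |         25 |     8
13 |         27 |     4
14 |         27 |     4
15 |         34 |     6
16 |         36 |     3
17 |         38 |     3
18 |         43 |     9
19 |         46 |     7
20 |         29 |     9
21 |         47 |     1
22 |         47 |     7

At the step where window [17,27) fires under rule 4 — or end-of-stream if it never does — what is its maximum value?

i=0 t=4 v=5: → [4,14),[3,13),[2,12),[1,11),[0,10); WM=2
i=1 t=8 v=2: → [8,18),[7,17),[6,16),[5,15),[4,14),[3,13),[2,12),[1,11),[0,10); WM=6
i=2 t=9 v=7: → [9,19),[8,18),[7,17),[6,16),[5,15),[4,14),[3,13),[2,12),[1,11),[0,10); WM=7
i=3 t=15 v=3: → [15,25),[14,24),[13,23),[12,22),[11,21),[10,20),[9,19),[8,18),[7,17),[6,16); WM=13; [0,10) fires=7 [1,11) fires=7 [2,12) fires=7 [3,13) fires=7
i=4 t=14 v=6: → [14,24),[13,23),[12,22),[11,21),[10,20),[9,19),[8,18),[7,17),[6,16),[5,15); WM=13
i=5 t=0 v=6: DROP (t<13-0); WM=13
i=6 t=16 v=4: → [16,26),[15,25),[14,24),[13,23),[12,22),[11,21),[10,20),[9,19),[8,18),[7,17); WM=14; [4,14) fires=7
i=7 t=17 v=8: → [17,27),[16,26),[15,25),[14,24),[13,23),[12,22),[11,21),[10,20),[9,19),[8,18); WM=15; [5,15) fires=7
i=8 t=23 v=1: → [23,33),[22,32),[21,31),[20,30),[19,29),[18,28),[17,27),[16,26),[15,25),[14,24); WM=21; [6,16) fires=7 [7,17) fires=7 [8,18) fires=8 [9,19) fires=8 [10,20) fires=8 [11,21) fires=8
i=9 t=16 v=6: DROP (t<21-0); WM=21
i=10 t=22 v=2: → [22,32),[21,31),[20,30),[19,29),[18,28),[17,27),[16,26),[15,25),[14,24),[13,23); WM=21
i=11 t=23 v=7: → [23,33),[22,32),[21,31),[20,30),[19,29),[18,28),[17,27),[16,26),[15,25),[14,24); WM=21
i=12 t=25 v=8: → [25,35),[24,34),[23,33),[22,32),[21,31),[20,30),[19,29),[18,28),[17,27),[16,26); WM=23; [12,22) fires=8 [13,23) fires=8
i=13 t=27 v=4: → [27,37),[26,36),[25,35),[24,34),[23,33),[22,32),[21,31),[20,30),[19,29),[18,28); WM=25; [14,24) fires=8 [15,25) fires=8
i=14 t=27 v=4: → [27,37),[26,36),[25,35),[24,34),[23,33),[22,32),[21,31),[20,30),[19,29),[18,28); WM=25
i=15 t=34 v=6: → [34,44),[33,43),[32,42),[31,41),[30,40),[29,39),[28,38),[27,37),[26,36),[25,35); WM=32; [16,26) fires=8 [17,27) fires=8 [18,28) fires=8 [19,29) fires=8 [20,30) fires=8 [21,31) fires=8 [22,32) fires=8
i=16 t=36 v=3: → [36,46),[35,45),[34,44),[33,43),[32,42),[31,41),[30,40),[29,39),[28,38),[27,37); WM=34; [23,33) fires=8 [24,34) fires=8
i=17 t=38 v=3: → [38,48),[37,47),[36,46),[35,45),[34,44),[33,43),[32,42),[31,41),[30,40),[29,39); WM=36; [25,35) fires=8 [26,36) fires=6
i=18 t=43 v=9: → [43,53),[42,52),[41,51),[40,50),[39,49),[38,48),[37,47),[36,46),[35,45),[34,44); WM=41; [27,37) fires=6 [28,38) fires=6 [29,39) fires=6 [30,40) fires=6 [31,41) fires=6
i=19 t=46 v=7: → [46,56),[45,55),[44,54),[43,53),[42,52),[41,51),[40,50),[39,49),[38,48),[37,47); WM=44; [32,42) fires=6 [33,43) fires=6 [34,44) fires=9
i=20 t=29 v=9: DROP (t<44-0); WM=44
i=21 t=47 v=1: → [47,57),[46,56),[45,55),[44,54),[43,53),[42,52),[41,51),[40,50),[39,49),[38,48); WM=45; [35,45) fires=9
i=22 t=47 v=7: → [47,57),[46,56),[45,55),[44,54),[43,53),[42,52),[41,51),[40,50),[39,49),[38,48); WM=45

8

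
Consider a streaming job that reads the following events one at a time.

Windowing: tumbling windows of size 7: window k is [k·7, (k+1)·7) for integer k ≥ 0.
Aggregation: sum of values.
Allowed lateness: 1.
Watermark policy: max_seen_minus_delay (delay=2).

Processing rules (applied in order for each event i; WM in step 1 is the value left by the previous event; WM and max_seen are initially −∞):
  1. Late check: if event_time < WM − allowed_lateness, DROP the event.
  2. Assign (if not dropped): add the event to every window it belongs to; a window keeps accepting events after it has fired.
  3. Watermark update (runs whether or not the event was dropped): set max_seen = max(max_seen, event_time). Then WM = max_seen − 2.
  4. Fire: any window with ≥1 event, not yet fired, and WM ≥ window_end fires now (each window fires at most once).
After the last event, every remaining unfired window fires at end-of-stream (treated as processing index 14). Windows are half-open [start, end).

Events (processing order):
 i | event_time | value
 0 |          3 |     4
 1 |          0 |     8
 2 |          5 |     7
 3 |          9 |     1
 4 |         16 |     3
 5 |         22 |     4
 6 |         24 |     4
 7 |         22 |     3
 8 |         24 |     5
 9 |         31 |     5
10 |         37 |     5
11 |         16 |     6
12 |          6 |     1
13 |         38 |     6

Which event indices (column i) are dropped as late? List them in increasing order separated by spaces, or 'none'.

i=0 t=3 v=4: → [0,7); WM=1
i=1 t=0 v=8: → [0,7); WM=1
i=2 t=5 v=7: → [0,7); WM=3
i=3 t=9 v=1: → [7,14); WM=7; [0,7) fires=19
i=4 t=16 v=3: → [14,21); WM=14; [7,14) fires=1
i=5 t=22 v=4: → [21,28); WM=20
i=6 t=24 v=4: → [21,28); WM=22; [14,21) fires=3
i=7 t=22 v=3: → [21,28); WM=22
i=8 t=24 v=5: → [21,28); WM=22
i=9 t=31 v=5: → [28,35); WM=29; [21,28) fires=16
i=10 t=37 v=5: → [35,42); WM=35; [28,35) fires=5
i=11 t=16 v=6: DROP (t<35-1); WM=35
i=12 t=6 v=1: DROP (t<35-1); WM=35
i=13 t=38 v=6: → [35,42); WM=36

11 12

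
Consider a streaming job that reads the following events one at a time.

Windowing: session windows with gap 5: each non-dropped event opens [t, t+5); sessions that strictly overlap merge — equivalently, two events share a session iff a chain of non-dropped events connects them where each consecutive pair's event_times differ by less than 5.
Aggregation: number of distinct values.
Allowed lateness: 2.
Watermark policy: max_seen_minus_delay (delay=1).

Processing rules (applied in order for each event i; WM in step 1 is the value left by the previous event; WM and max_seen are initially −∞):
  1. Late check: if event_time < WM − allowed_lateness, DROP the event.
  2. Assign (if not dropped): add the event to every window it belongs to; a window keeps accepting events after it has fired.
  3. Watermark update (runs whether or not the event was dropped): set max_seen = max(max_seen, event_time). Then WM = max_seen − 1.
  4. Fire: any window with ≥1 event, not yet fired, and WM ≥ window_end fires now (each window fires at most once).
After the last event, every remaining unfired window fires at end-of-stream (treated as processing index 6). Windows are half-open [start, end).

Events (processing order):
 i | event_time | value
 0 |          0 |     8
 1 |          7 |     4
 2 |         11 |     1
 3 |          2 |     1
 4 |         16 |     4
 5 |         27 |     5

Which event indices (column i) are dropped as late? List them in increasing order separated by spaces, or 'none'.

3

i=0 t=0 v=8: → [0,5); WM=-1
i=1 t=7 v=4: → [7,12); WM=6
i=2 t=11 v=1: → [7,16); WM=10
i=3 t=2 v=1: DROP (t<10-2); WM=10
i=4 t=16 v=4: → [16,21); WM=15
i=5 t=27 v=5: → [27,32); WM=26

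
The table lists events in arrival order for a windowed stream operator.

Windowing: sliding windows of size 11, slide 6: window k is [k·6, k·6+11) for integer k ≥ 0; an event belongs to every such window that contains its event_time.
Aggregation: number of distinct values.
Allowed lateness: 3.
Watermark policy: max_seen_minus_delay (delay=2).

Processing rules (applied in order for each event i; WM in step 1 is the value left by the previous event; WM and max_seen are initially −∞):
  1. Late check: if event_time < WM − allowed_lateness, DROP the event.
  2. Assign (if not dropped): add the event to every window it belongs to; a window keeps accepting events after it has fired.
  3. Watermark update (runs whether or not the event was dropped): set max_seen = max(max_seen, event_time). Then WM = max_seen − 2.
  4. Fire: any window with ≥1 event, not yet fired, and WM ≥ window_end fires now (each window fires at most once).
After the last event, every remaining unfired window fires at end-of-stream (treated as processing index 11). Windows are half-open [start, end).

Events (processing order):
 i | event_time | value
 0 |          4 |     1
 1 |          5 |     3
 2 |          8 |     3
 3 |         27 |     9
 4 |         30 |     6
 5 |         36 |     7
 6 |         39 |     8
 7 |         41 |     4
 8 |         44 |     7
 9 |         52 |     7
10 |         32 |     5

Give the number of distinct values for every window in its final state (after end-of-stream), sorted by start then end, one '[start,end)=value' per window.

[0,11)=2 [6,17)=1 [18,29)=1 [24,35)=2 [30,41)=3 [36,47)=3 [42,53)=1 [48,59)=1

i=0 t=4 v=1: → [0,11); WM=2
i=1 t=5 v=3: → [0,11); WM=3
i=2 t=8 v=3: → [6,17),[0,11); WM=6
i=3 t=27 v=9: → [24,35),[18,29); WM=25; [0,11) fires=2 [6,17) fires=1
i=4 t=30 v=6: → [30,41),[24,35); WM=28
i=5 t=36 v=7: → [36,47),[30,41); WM=34; [18,29) fires=1
i=6 t=39 v=8: → [36,47),[30,41); WM=37; [24,35) fires=2
i=7 t=41 v=4: → [36,47); WM=39
i=8 t=44 v=7: → [42,53),[36,47); WM=42; [30,41) fires=3
i=9 t=52 v=7: → [48,59),[42,53); WM=50; [36,47) fires=3
i=10 t=32 v=5: DROP (t<50-3); WM=50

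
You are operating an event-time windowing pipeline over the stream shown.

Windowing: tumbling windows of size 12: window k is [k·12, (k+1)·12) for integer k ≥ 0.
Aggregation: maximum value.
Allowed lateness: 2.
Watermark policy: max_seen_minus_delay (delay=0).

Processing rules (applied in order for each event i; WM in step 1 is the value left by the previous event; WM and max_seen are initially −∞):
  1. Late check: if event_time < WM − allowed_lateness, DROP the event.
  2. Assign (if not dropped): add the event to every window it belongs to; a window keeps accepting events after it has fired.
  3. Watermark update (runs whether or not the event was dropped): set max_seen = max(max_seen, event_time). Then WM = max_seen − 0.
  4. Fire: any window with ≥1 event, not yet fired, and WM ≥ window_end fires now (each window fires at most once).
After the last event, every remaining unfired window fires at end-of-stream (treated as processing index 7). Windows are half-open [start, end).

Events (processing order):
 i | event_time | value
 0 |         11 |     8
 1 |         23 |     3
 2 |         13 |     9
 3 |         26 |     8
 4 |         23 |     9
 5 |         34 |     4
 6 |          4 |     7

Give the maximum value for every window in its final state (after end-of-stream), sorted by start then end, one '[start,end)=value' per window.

[0,12)=8 [12,24)=3 [24,36)=8

i=0 t=11 v=8: → [0,12); WM=11
i=1 t=23 v=3: → [12,24); WM=23; [0,12) fires=8
i=2 t=13 v=9: DROP (t<23-2); WM=23
i=3 t=26 v=8: → [24,36); WM=26; [12,24) fires=3
i=4 t=23 v=9: DROP (t<26-2); WM=26
i=5 t=34 v=4: → [24,36); WM=34
i=6 t=4 v=7: DROP (t<34-2); WM=34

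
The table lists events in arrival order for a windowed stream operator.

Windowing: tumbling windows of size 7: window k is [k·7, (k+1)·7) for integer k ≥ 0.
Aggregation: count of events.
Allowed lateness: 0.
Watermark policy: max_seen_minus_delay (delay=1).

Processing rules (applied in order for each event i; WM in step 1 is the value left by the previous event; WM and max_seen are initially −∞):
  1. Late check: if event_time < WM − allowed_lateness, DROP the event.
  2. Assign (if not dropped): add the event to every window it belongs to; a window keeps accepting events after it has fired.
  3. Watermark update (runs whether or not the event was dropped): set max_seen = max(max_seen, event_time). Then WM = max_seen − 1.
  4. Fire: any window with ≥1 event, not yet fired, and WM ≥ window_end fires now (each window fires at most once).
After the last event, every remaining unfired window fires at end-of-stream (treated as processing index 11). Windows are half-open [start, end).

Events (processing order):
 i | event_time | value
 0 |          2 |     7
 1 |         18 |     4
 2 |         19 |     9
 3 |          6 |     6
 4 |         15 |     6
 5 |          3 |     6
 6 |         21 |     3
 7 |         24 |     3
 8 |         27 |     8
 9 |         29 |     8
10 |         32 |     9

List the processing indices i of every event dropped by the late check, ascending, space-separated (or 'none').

i=0 t=2 v=7: → [0,7); WM=1
i=1 t=18 v=4: → [14,21); WM=17; [0,7) fires=1
i=2 t=19 v=9: → [14,21); WM=18
i=3 t=6 v=6: DROP (t<18-0); WM=18
i=4 t=15 v=6: DROP (t<18-0); WM=18
i=5 t=3 v=6: DROP (t<18-0); WM=18
i=6 t=21 v=3: → [21,28); WM=20
i=7 t=24 v=3: → [21,28); WM=23; [14,21) fires=2
i=8 t=27 v=8: → [21,28); WM=26
i=9 t=29 v=8: → [28,35); WM=28; [21,28) fires=3
i=10 t=32 v=9: → [28,35); WM=31

3 4 5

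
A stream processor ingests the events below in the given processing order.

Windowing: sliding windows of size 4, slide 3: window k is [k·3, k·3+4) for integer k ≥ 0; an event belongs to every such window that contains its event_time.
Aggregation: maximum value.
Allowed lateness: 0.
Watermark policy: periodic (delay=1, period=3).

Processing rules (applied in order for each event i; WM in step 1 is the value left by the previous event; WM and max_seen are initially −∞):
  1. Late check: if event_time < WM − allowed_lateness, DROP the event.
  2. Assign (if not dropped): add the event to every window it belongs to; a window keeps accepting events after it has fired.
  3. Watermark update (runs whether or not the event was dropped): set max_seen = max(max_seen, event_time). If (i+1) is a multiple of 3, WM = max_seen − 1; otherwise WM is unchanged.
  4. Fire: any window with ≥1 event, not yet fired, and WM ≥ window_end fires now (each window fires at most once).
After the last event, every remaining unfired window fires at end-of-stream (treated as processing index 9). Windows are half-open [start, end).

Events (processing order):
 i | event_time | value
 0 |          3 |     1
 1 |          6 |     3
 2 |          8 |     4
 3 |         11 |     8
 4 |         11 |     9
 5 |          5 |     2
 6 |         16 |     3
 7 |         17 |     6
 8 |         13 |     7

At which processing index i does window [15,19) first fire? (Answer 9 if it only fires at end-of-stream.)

9

i=0 t=3 v=1: → [3,7),[0,4); WM=−∞
i=1 t=6 v=3: → [6,10),[3,7); WM=−∞
i=2 t=8 v=4: → [6,10); WM=7; [0,4) fires=1 [3,7) fires=3
i=3 t=11 v=8: → [9,13); WM=7
i=4 t=11 v=9: → [9,13); WM=7
i=5 t=5 v=2: DROP (t<7-0); WM=10; [6,10) fires=4
i=6 t=16 v=3: → [15,19); WM=10
i=7 t=17 v=6: → [15,19); WM=10
i=8 t=13 v=7: → [12,16); WM=16; [9,13) fires=9 [12,16) fires=7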